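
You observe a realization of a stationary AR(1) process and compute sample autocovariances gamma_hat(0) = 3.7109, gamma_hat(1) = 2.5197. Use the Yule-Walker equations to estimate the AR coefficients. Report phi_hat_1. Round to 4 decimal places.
\hat\phi_{1} = 0.6790

The Yule-Walker equations for an AR(p) process read, in matrix form,
  Gamma_p phi = r_p,   with   (Gamma_p)_{ij} = gamma(|i - j|),
                       (r_p)_i = gamma(i),   i,j = 1..p.
Substitute the sample gammas (Toeplitz matrix and right-hand side of size 1):
  Gamma_p = [[3.7109]]
  r_p     = [2.5197]
With p = 1 this is the single equation gamma(0) phi_1 = gamma(1):
  phi_hat_1 = gamma(1) / gamma(0) = 2.5197 / 3.7109 = 0.6790.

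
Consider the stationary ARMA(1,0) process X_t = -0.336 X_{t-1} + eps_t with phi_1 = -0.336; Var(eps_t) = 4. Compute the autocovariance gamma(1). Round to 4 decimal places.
\gamma(1) = -1.5150

Multiply the model equation by X_{t-k} and take expectations. With theta_0 = psi_0 = 1 and psi_j the MA(infinity) weights, this gives
  gamma(k) - sum_i phi_i gamma(k-i) = c_k,
  c_k = sigma^2 * sum_{j=k..q} theta_j psi_{j-k}   (c_k = 0 for k > q),
using gamma(-m) = gamma(m).
Pure AR (q = 0): c_0 = sigma^2 = 4, c_k = 0 for k >= 1.
Equations for k = 0 and k = 1 (AR order 1):
  gamma(0) = phi_1 gamma(1) + c_0
  gamma(1) = phi_1 gamma(0) + c_1
Substituting the second into the first: gamma(0) (1 - phi_1^2) = c_0 + phi_1 c_1, so
  gamma(0) = c_0 / (1 - phi_1^2) = 4 / (1 - (-0.336)^2) = 4 / 0.887104 = 4.509054.
  gamma(1) = phi_1 gamma(0) = (-0.336)(4.509054) = -1.515042.
Therefore gamma(1) = -1.5150 (to 4 decimal places).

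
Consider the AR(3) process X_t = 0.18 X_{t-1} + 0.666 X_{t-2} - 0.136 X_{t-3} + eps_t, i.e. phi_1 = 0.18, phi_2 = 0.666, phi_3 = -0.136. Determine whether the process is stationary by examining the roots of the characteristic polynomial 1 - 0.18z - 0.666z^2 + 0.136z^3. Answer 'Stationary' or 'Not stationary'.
\text{Stationary}

The AR(p) characteristic polynomial is P(z) = 1 - 0.18z - 0.666z^2 + 0.136z^3.
Stationarity requires all roots to lie outside the unit circle, i.e. |z| > 1 for every root.
Degree 3: look for a simple real root z0 first, then factor out (1 - z/z0) and solve the remaining quadratic.
Testing z0 = 1.25: P(1.25) = 1 + (-0.18)(1.25) + (-0.666)(1.25)^2 + (0.136)(1.25)^3
  = 1 + (-0.225) + (-1.040625) + (0.265625) = 0.  So z_0 = 1.25 is a root, |z_0| = 1.25.
Divide out the factor (1 - 0.8 z) = (1 - z/z0) (since 1/z0 = 0.8):
  P(z) = (1 - 0.8 z)(1 + (0.62) z + (-0.17) z^2)
  [check: z-coef 0.62 - (0.8) = -0.18; z^2-coef -0.17 - (0.8)(0.62) = -0.666; z^3-coef -(0.8)(-0.17) = 0.136.]
Remaining roots from the quadratic factor 1 + (0.62) z + (-0.17) z^2:
  Set 1 + (0.62) z + (-0.17) z^2 = 0, i.e. a z^2 + b z + c = 0 with a = -0.17, b = 0.62, c = 1.
  Discriminant D = b^2 - 4ac = (0.62)^2 - 4*(-0.17)*1 = 0.3844 - (-0.68) = 1.0644.
  D >= 0, so the roots are real: z = (-b +/- sqrt(D)) / (2a) = (-0.62 +/- 1.031698) / (-0.34).
    z_1 = (-0.62 + 1.031698) / (-0.34) = -1.2109,   |z_1| = 1.2109.
    z_2 = (-0.62 - 1.031698) / (-0.34) = 4.8579,   |z_2| = 4.8579.
Moduli of all roots: 1.2500, 1.2109, 4.8579.
All moduli strictly greater than 1? Yes.
Verdict: Stationary.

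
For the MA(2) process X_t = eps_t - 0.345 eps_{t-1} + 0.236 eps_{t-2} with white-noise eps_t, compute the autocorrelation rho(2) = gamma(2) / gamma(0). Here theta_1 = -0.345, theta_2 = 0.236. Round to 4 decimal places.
\rho(2) = 0.2009

For an MA(q) process with theta_0 = 1, the autocovariance is
  gamma(k) = sigma^2 * sum_{i=0..q-k} theta_i * theta_{i+k},
and rho(k) = gamma(k) / gamma(0). Sigma^2 cancels.
  numerator   = (1)*(0.236) = 0.236.
  denominator = (1)^2 + (-0.345)^2 + (0.236)^2 = 1.174721.
  rho(2) = 0.236 / 1.174721 = 0.2009.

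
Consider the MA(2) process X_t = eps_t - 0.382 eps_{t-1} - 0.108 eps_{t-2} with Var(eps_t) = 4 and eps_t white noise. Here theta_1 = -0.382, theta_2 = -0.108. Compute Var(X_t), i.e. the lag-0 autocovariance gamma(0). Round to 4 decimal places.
\gamma(0) = 4.6304

For an MA(q) process X_t = eps_t + sum_i theta_i eps_{t-i} with
Var(eps_t) = sigma^2, the variance is
  gamma(0) = sigma^2 * (1 + sum_i theta_i^2).
  sum_i theta_i^2 = (-0.382)^2 + (-0.108)^2 = 0.145924 + 0.011664 = 0.157588.
  gamma(0) = 4 * (1 + 0.157588) = 4 * 1.157588 = 4.630352, which rounds to 4.6304.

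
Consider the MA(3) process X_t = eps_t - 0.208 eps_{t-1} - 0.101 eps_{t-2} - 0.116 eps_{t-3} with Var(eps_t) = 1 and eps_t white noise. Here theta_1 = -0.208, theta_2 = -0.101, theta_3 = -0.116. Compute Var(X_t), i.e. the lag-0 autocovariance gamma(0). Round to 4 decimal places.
\gamma(0) = 1.0669

For an MA(q) process X_t = eps_t + sum_i theta_i eps_{t-i} with
Var(eps_t) = sigma^2, the variance is
  gamma(0) = sigma^2 * (1 + sum_i theta_i^2).
  sum_i theta_i^2 = (-0.208)^2 + (-0.101)^2 + (-0.116)^2 = 0.043264 + 0.010201 + 0.013456 = 0.066921.
  gamma(0) = 1 * (1 + 0.066921) = 1 * 1.066921 = 1.066921, which rounds to 1.0669.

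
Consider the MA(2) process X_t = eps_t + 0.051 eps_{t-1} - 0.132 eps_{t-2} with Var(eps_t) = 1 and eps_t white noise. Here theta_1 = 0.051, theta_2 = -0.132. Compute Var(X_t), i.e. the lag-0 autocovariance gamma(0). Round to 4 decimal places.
\gamma(0) = 1.0200

For an MA(q) process X_t = eps_t + sum_i theta_i eps_{t-i} with
Var(eps_t) = sigma^2, the variance is
  gamma(0) = sigma^2 * (1 + sum_i theta_i^2).
  sum_i theta_i^2 = (0.051)^2 + (-0.132)^2 = 0.002601 + 0.017424 = 0.020025.
  gamma(0) = 1 * (1 + 0.020025) = 1 * 1.020025 = 1.020025, which rounds to 1.0200.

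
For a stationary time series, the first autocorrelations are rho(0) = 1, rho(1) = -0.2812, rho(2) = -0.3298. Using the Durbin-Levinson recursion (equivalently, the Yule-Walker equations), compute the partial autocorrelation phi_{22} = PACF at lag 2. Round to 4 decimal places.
\phi_{22} = -0.4440

The PACF at lag k is phi_{kk}, the last component of the solution
to the Yule-Walker system G_k phi = r_k where
  (G_k)_{ij} = rho(|i - j|), (r_k)_i = rho(i), i,j = 1..k.
Equivalently, Durbin-Levinson gives phi_{kk} iteratively:
  phi_{11} = rho(1)
  phi_{kk} = [rho(k) - sum_{j=1..k-1} phi_{k-1,j} rho(k-j)]
            / [1 - sum_{j=1..k-1} phi_{k-1,j} rho(j)],
  phi_{k,j} = phi_{k-1,j} - phi_{kk} phi_{k-1,k-j},  j = 1..k-1.
Step k = 1:
  phi_11 = rho(1) = -0.2812.
Step k = 2:
  phi_22 = [rho(2) - phi_11 rho(1)] / [1 - phi_11 rho(1)] = [-0.3298 - (-0.2812)(-0.2812)] / [1 - (-0.2812)(-0.2812)]
         = -0.40887344 / 0.92092656 = -0.444.
Therefore phi_{22} = -0.4440.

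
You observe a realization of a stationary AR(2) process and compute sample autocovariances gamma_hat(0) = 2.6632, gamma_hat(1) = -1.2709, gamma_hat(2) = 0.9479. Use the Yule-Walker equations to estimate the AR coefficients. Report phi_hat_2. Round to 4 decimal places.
\hat\phi_{2} = 0.1660

The Yule-Walker equations for an AR(p) process read, in matrix form,
  Gamma_p phi = r_p,   with   (Gamma_p)_{ij} = gamma(|i - j|),
                       (r_p)_i = gamma(i),   i,j = 1..p.
Substitute the sample gammas (Toeplitz matrix and right-hand side of size 2):
  Gamma_p = [[2.6632, -1.2709], [-1.2709, 2.6632]]
  r_p     = [-1.2709, 0.9479]
Written out:
  2.6632 phi_1 - 1.2709 phi_2 = -1.2709
  -1.2709 phi_1 + 2.6632 phi_2 = 0.9479
Solve by Cramer's rule:
  det = gamma(0)^2 - gamma(1)^2 = (2.6632)^2 - (-1.2709)^2 = 7.09263424 - 1.61518681 = 5.47744743
  phi_hat_1 = [gamma(1) gamma(0) - gamma(1) gamma(2)] / det = [(-1.2709)(2.6632) - (-1.2709)(0.9479)] / 5.47744743 = -2.17997477 / 5.47744743 = -0.398
  phi_hat_2 = [gamma(0) gamma(2) - gamma(1)^2] / det = [(2.6632)(0.9479) - (-1.2709)^2] / 5.47744743 = 0.90926047 / 5.47744743 = 0.166
So phi_hat = [-0.3980, 0.1660].
Therefore phi_hat_2 = 0.1660.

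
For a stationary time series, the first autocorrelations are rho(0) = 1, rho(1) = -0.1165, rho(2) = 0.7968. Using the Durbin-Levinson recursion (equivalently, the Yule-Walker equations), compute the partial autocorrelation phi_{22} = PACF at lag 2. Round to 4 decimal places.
\phi_{22} = 0.7940

The PACF at lag k is phi_{kk}, the last component of the solution
to the Yule-Walker system G_k phi = r_k where
  (G_k)_{ij} = rho(|i - j|), (r_k)_i = rho(i), i,j = 1..k.
Equivalently, Durbin-Levinson gives phi_{kk} iteratively:
  phi_{11} = rho(1)
  phi_{kk} = [rho(k) - sum_{j=1..k-1} phi_{k-1,j} rho(k-j)]
            / [1 - sum_{j=1..k-1} phi_{k-1,j} rho(j)],
  phi_{k,j} = phi_{k-1,j} - phi_{kk} phi_{k-1,k-j},  j = 1..k-1.
Step k = 1:
  phi_11 = rho(1) = -0.1165.
Step k = 2:
  phi_22 = [rho(2) - phi_11 rho(1)] / [1 - phi_11 rho(1)] = [0.7968 - (-0.1165)(-0.1165)] / [1 - (-0.1165)(-0.1165)]
         = 0.78322775 / 0.98642775 = 0.794.
Therefore phi_{22} = 0.7940.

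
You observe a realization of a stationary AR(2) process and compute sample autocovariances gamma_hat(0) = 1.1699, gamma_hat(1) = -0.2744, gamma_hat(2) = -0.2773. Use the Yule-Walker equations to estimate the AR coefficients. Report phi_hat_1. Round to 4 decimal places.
\hat\phi_{1} = -0.3070

The Yule-Walker equations for an AR(p) process read, in matrix form,
  Gamma_p phi = r_p,   with   (Gamma_p)_{ij} = gamma(|i - j|),
                       (r_p)_i = gamma(i),   i,j = 1..p.
Substitute the sample gammas (Toeplitz matrix and right-hand side of size 2):
  Gamma_p = [[1.1699, -0.2744], [-0.2744, 1.1699]]
  r_p     = [-0.2744, -0.2773]
Written out:
  1.1699 phi_1 - 0.2744 phi_2 = -0.2744
  -0.2744 phi_1 + 1.1699 phi_2 = -0.2773
Solve by Cramer's rule:
  det = gamma(0)^2 - gamma(1)^2 = (1.1699)^2 - (-0.2744)^2 = 1.36866601 - 0.07529536 = 1.29337065
  phi_hat_1 = [gamma(1) gamma(0) - gamma(1) gamma(2)] / det = [(-0.2744)(1.1699) - (-0.2744)(-0.2773)] / 1.29337065 = -0.39711168 / 1.29337065 = -0.307
  phi_hat_2 = [gamma(0) gamma(2) - gamma(1)^2] / det = [(1.1699)(-0.2773) - (-0.2744)^2] / 1.29337065 = -0.39970863 / 1.29337065 = -0.309
So phi_hat = [-0.3070, -0.3090].
Therefore phi_hat_1 = -0.3070.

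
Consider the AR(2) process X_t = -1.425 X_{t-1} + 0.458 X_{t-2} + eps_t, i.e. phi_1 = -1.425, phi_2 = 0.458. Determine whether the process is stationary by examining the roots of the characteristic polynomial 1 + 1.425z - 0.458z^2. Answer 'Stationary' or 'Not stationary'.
\text{Not stationary}

The AR(p) characteristic polynomial is P(z) = 1 + 1.425z - 0.458z^2.
Stationarity requires all roots to lie outside the unit circle, i.e. |z| > 1 for every root.
Set 1 + (1.425) z + (-0.458) z^2 = 0, i.e. a z^2 + b z + c = 0 with a = -0.458, b = 1.425, c = 1.
Discriminant D = b^2 - 4ac = (1.425)^2 - 4*(-0.458)*1 = 2.030625 - (-1.832) = 3.862625.
D >= 0, so the roots are real: z = (-b +/- sqrt(D)) / (2a) = (-1.425 +/- 1.965356) / (-0.916).
  z_1 = (-1.425 + 1.965356) / (-0.916) = -0.5899,   |z_1| = 0.5899.
  z_2 = (-1.425 - 1.965356) / (-0.916) = 3.7013,   |z_2| = 3.7013.
Moduli of all roots: 0.5899, 3.7013.
All moduli strictly greater than 1? No.
Verdict: Not stationary.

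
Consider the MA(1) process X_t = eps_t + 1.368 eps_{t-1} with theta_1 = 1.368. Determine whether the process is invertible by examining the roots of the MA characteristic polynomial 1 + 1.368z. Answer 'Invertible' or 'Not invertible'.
\text{Not invertible}

The MA(q) characteristic polynomial is P(z) = 1 + 1.368z.
Invertibility requires all roots to lie outside the unit circle, i.e. |z| > 1 for every root.
This is linear in z: 1 + (1.368) z = 0  =>  z = -1/(1.368) = -0.730994,  |z| = 0.730994.
Moduli of all roots: 0.7310.
All moduli strictly greater than 1? No.
Verdict: Not invertible.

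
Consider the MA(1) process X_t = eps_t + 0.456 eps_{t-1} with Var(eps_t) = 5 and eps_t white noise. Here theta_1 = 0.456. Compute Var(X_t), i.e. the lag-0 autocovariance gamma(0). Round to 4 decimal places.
\gamma(0) = 6.0397

For an MA(q) process X_t = eps_t + sum_i theta_i eps_{t-i} with
Var(eps_t) = sigma^2, the variance is
  gamma(0) = sigma^2 * (1 + sum_i theta_i^2).
  sum_i theta_i^2 = (0.456)^2 = 0.207936.
  gamma(0) = 5 * (1 + 0.207936) = 5 * 1.207936 = 6.03968, which rounds to 6.0397.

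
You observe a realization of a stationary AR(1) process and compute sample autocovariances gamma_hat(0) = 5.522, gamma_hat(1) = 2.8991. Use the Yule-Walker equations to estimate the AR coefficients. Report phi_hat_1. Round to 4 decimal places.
\hat\phi_{1} = 0.5250

The Yule-Walker equations for an AR(p) process read, in matrix form,
  Gamma_p phi = r_p,   with   (Gamma_p)_{ij} = gamma(|i - j|),
                       (r_p)_i = gamma(i),   i,j = 1..p.
Substitute the sample gammas (Toeplitz matrix and right-hand side of size 1):
  Gamma_p = [[5.522]]
  r_p     = [2.8991]
With p = 1 this is the single equation gamma(0) phi_1 = gamma(1):
  phi_hat_1 = gamma(1) / gamma(0) = 2.8991 / 5.522 = 0.5250.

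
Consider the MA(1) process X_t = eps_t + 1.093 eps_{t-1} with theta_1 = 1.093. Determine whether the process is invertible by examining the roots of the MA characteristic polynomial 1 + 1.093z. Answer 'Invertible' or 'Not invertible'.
\text{Not invertible}

The MA(q) characteristic polynomial is P(z) = 1 + 1.093z.
Invertibility requires all roots to lie outside the unit circle, i.e. |z| > 1 for every root.
This is linear in z: 1 + (1.093) z = 0  =>  z = -1/(1.093) = -0.914913,  |z| = 0.914913.
Moduli of all roots: 0.9149.
All moduli strictly greater than 1? No.
Verdict: Not invertible.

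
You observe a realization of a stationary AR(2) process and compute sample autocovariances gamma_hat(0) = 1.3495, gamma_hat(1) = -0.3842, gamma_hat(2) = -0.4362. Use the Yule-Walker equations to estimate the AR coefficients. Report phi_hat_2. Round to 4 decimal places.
\hat\phi_{2} = -0.4399

The Yule-Walker equations for an AR(p) process read, in matrix form,
  Gamma_p phi = r_p,   with   (Gamma_p)_{ij} = gamma(|i - j|),
                       (r_p)_i = gamma(i),   i,j = 1..p.
Substitute the sample gammas (Toeplitz matrix and right-hand side of size 2):
  Gamma_p = [[1.3495, -0.3842], [-0.3842, 1.3495]]
  r_p     = [-0.3842, -0.4362]
Written out:
  1.3495 phi_1 - 0.3842 phi_2 = -0.3842
  -0.3842 phi_1 + 1.3495 phi_2 = -0.4362
Solve by Cramer's rule:
  det = gamma(0)^2 - gamma(1)^2 = (1.3495)^2 - (-0.3842)^2 = 1.82115025 - 0.14760964 = 1.67354061
  phi_hat_1 = [gamma(1) gamma(0) - gamma(1) gamma(2)] / det = [(-0.3842)(1.3495) - (-0.3842)(-0.4362)] / 1.67354061 = -0.68606594 / 1.67354061 = -0.4099
  phi_hat_2 = [gamma(0) gamma(2) - gamma(1)^2] / det = [(1.3495)(-0.4362) - (-0.3842)^2] / 1.67354061 = -0.73626154 / 1.67354061 = -0.4399
So phi_hat = [-0.4099, -0.4399].
Therefore phi_hat_2 = -0.4399.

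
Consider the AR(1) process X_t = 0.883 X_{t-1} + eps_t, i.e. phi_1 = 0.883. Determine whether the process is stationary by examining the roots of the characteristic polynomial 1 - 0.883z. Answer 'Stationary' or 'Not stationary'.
\text{Stationary}

The AR(p) characteristic polynomial is P(z) = 1 - 0.883z.
Stationarity requires all roots to lie outside the unit circle, i.e. |z| > 1 for every root.
This is linear in z: 1 + (-0.883) z = 0  =>  z = -1/(-0.883) = 1.132503,  |z| = 1.132503.
Moduli of all roots: 1.1325.
All moduli strictly greater than 1? Yes.
Verdict: Stationary.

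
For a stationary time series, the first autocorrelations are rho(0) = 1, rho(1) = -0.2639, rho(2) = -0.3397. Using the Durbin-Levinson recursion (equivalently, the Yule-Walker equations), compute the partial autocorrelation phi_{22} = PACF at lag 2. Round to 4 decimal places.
\phi_{22} = -0.4400

The PACF at lag k is phi_{kk}, the last component of the solution
to the Yule-Walker system G_k phi = r_k where
  (G_k)_{ij} = rho(|i - j|), (r_k)_i = rho(i), i,j = 1..k.
Equivalently, Durbin-Levinson gives phi_{kk} iteratively:
  phi_{11} = rho(1)
  phi_{kk} = [rho(k) - sum_{j=1..k-1} phi_{k-1,j} rho(k-j)]
            / [1 - sum_{j=1..k-1} phi_{k-1,j} rho(j)],
  phi_{k,j} = phi_{k-1,j} - phi_{kk} phi_{k-1,k-j},  j = 1..k-1.
Step k = 1:
  phi_11 = rho(1) = -0.2639.
Step k = 2:
  phi_22 = [rho(2) - phi_11 rho(1)] / [1 - phi_11 rho(1)] = [-0.3397 - (-0.2639)(-0.2639)] / [1 - (-0.2639)(-0.2639)]
         = -0.40934321 / 0.93035679 = -0.44.
Therefore phi_{22} = -0.4400.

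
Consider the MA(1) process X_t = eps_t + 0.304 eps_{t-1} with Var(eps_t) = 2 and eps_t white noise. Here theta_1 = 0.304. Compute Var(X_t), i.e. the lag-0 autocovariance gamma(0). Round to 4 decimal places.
\gamma(0) = 2.1848

For an MA(q) process X_t = eps_t + sum_i theta_i eps_{t-i} with
Var(eps_t) = sigma^2, the variance is
  gamma(0) = sigma^2 * (1 + sum_i theta_i^2).
  sum_i theta_i^2 = (0.304)^2 = 0.092416.
  gamma(0) = 2 * (1 + 0.092416) = 2 * 1.092416 = 2.184832, which rounds to 2.1848.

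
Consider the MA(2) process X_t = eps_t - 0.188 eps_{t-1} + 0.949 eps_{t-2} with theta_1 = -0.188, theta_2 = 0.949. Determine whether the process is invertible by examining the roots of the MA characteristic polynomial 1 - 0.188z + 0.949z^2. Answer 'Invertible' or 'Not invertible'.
\text{Invertible}

The MA(q) characteristic polynomial is P(z) = 1 - 0.188z + 0.949z^2.
Invertibility requires all roots to lie outside the unit circle, i.e. |z| > 1 for every root.
Set 1 + (-0.188) z + (0.949) z^2 = 0, i.e. a z^2 + b z + c = 0 with a = 0.949, b = -0.188, c = 1.
Discriminant D = b^2 - 4ac = (-0.188)^2 - 4*(0.949)*1 = 0.035344 - (3.796) = -3.760656.
D < 0, so the roots are the complex-conjugate pair z = (-b +/- i sqrt(-D)) / (2a) = 0.0991 +/- 1.0217i.
For a conjugate pair |z|^2 = z * conj(z) = (product of roots) = c/a = 1/(0.949) = 1.053741, so |z| = sqrt(1.053741) = 1.0265 for both roots.
Moduli of all roots: 1.0265, 1.0265.
All moduli strictly greater than 1? Yes.
Verdict: Invertible.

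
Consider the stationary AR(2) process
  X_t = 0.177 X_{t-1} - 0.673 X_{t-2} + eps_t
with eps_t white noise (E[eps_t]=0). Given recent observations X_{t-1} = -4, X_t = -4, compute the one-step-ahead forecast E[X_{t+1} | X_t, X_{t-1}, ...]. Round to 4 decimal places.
E[X_{t+1} \mid \mathcal F_t] = 1.9840

For an AR(p) model X_t = c + sum_i phi_i X_{t-i} + eps_t, the
one-step-ahead conditional mean is
  E[X_{t+1} | X_t, ...] = c + sum_i phi_i X_{t+1-i}.
Substitute known values:
  E[X_{t+1} | ...] = (0.177) * (-4) + (-0.673) * (-4)
                   = 1.9840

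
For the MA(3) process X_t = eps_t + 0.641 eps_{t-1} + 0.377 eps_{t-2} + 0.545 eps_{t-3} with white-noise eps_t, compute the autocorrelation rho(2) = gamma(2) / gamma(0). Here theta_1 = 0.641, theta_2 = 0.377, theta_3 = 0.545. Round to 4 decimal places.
\rho(2) = 0.3926

For an MA(q) process with theta_0 = 1, the autocovariance is
  gamma(k) = sigma^2 * sum_{i=0..q-k} theta_i * theta_{i+k},
and rho(k) = gamma(k) / gamma(0). Sigma^2 cancels.
  numerator   = (1)*(0.377) + (0.641)*(0.545) = 0.726345.
  denominator = (1)^2 + (0.641)^2 + (0.377)^2 + (0.545)^2 = 1.850035.
  rho(2) = 0.726345 / 1.850035 = 0.3926.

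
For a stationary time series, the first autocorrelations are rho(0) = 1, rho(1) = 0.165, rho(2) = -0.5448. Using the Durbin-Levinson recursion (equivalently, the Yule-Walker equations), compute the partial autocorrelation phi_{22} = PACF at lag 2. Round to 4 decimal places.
\phi_{22} = -0.5880

The PACF at lag k is phi_{kk}, the last component of the solution
to the Yule-Walker system G_k phi = r_k where
  (G_k)_{ij} = rho(|i - j|), (r_k)_i = rho(i), i,j = 1..k.
Equivalently, Durbin-Levinson gives phi_{kk} iteratively:
  phi_{11} = rho(1)
  phi_{kk} = [rho(k) - sum_{j=1..k-1} phi_{k-1,j} rho(k-j)]
            / [1 - sum_{j=1..k-1} phi_{k-1,j} rho(j)],
  phi_{k,j} = phi_{k-1,j} - phi_{kk} phi_{k-1,k-j},  j = 1..k-1.
Step k = 1:
  phi_11 = rho(1) = 0.165.
Step k = 2:
  phi_22 = [rho(2) - phi_11 rho(1)] / [1 - phi_11 rho(1)] = [-0.5448 - (0.165)(0.165)] / [1 - (0.165)(0.165)]
         = -0.572025 / 0.972775 = -0.588.
Therefore phi_{22} = -0.5880.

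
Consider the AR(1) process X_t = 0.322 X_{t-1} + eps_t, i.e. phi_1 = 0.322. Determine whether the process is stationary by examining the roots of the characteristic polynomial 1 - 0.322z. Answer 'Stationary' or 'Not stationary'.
\text{Stationary}

The AR(p) characteristic polynomial is P(z) = 1 - 0.322z.
Stationarity requires all roots to lie outside the unit circle, i.e. |z| > 1 for every root.
This is linear in z: 1 + (-0.322) z = 0  =>  z = -1/(-0.322) = 3.10559,  |z| = 3.10559.
Moduli of all roots: 3.1056.
All moduli strictly greater than 1? Yes.
Verdict: Stationary.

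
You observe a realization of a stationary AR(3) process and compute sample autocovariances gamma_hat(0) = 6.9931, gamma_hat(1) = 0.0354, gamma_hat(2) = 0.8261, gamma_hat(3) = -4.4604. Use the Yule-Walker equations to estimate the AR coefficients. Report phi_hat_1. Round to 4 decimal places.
\hat\phi_{1} = 0.0810

The Yule-Walker equations for an AR(p) process read, in matrix form,
  Gamma_p phi = r_p,   with   (Gamma_p)_{ij} = gamma(|i - j|),
                       (r_p)_i = gamma(i),   i,j = 1..p.
Substitute the sample gammas (Toeplitz matrix and right-hand side of size 3):
  Gamma_p = [[6.9931, 0.0354, 0.8261], [0.0354, 6.9931, 0.0354], [0.8261, 0.0354, 6.9931]]
  r_p     = [0.0354, 0.8261, -4.4604]
Written out (R1..R3):
  (R1) 6.9931 phi_1 + 0.0354 phi_2 + 0.8261 phi_3 = 0.0354
  (R2) 0.0354 phi_1 + 6.9931 phi_2 + 0.0354 phi_3 = 0.8261
  (R3) 0.8261 phi_1 + 0.0354 phi_2 + 6.9931 phi_3 = -4.4604
Gaussian elimination:
  R2 <- R2 - (0.0354/6.9931) R1 = R2 - (0.005062) R1:  6.992921 phi_2 + 0.031218 phi_3 = 0.825921
  R3 <- R3 - (0.8261/6.9931) R1 = R3 - (0.118131) R1:  0.031218 phi_2 + 6.895512 phi_3 = -4.464582
  R3 <- R3 - (0.031218/6.992921) R2 = R3 - (0.004464) R2:  6.895373 phi_3 = -4.468269
Back-substitution:
  phi_hat_3 = -4.468269 / 6.895373 = -0.64801
  phi_hat_2 = (0.825921 - (0.031218)(-0.64801)) / 6.992921 = 0.121001
  phi_hat_1 = (0.0354 - (0.0354)(0.121001) - (0.8261)(-0.64801)) / 6.9931 = 0.080999
So phi_hat = [0.0810, 0.1210, -0.6480].
Therefore phi_hat_1 = 0.0810.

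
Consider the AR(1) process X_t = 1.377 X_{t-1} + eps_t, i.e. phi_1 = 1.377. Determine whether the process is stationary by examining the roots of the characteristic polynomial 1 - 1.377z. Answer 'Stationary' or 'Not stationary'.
\text{Not stationary}

The AR(p) characteristic polynomial is P(z) = 1 - 1.377z.
Stationarity requires all roots to lie outside the unit circle, i.e. |z| > 1 for every root.
This is linear in z: 1 + (-1.377) z = 0  =>  z = -1/(-1.377) = 0.726216,  |z| = 0.726216.
Moduli of all roots: 0.7262.
All moduli strictly greater than 1? No.
Verdict: Not stationary.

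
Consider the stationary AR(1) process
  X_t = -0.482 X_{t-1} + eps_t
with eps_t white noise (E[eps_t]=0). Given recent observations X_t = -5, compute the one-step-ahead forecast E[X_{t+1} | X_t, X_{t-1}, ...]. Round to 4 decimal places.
E[X_{t+1} \mid \mathcal F_t] = 2.4100

For an AR(p) model X_t = c + sum_i phi_i X_{t-i} + eps_t, the
one-step-ahead conditional mean is
  E[X_{t+1} | X_t, ...] = c + sum_i phi_i X_{t+1-i}.
Substitute known values:
  E[X_{t+1} | ...] = (-0.482) * (-5)
                   = 2.4100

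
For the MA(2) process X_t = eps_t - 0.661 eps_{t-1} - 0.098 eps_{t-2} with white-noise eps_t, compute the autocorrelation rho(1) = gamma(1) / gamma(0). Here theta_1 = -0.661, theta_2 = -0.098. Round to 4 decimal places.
\rho(1) = -0.4122

For an MA(q) process with theta_0 = 1, the autocovariance is
  gamma(k) = sigma^2 * sum_{i=0..q-k} theta_i * theta_{i+k},
and rho(k) = gamma(k) / gamma(0). Sigma^2 cancels.
  numerator   = (1)*(-0.661) + (-0.661)*(-0.098) = -0.596222.
  denominator = (1)^2 + (-0.661)^2 + (-0.098)^2 = 1.446525.
  rho(1) = -0.596222 / 1.446525 = -0.4122.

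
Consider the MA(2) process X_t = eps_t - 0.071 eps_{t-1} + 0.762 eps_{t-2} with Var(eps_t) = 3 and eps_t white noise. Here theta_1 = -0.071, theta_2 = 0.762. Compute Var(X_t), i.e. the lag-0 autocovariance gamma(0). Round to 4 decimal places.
\gamma(0) = 4.7571

For an MA(q) process X_t = eps_t + sum_i theta_i eps_{t-i} with
Var(eps_t) = sigma^2, the variance is
  gamma(0) = sigma^2 * (1 + sum_i theta_i^2).
  sum_i theta_i^2 = (-0.071)^2 + (0.762)^2 = 0.005041 + 0.580644 = 0.585685.
  gamma(0) = 3 * (1 + 0.585685) = 3 * 1.585685 = 4.757055, which rounds to 4.7571.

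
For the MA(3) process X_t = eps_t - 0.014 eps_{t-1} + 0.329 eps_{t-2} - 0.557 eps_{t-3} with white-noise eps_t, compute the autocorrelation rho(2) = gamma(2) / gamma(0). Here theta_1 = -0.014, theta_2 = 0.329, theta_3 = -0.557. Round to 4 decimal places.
\rho(2) = 0.2374

For an MA(q) process with theta_0 = 1, the autocovariance is
  gamma(k) = sigma^2 * sum_{i=0..q-k} theta_i * theta_{i+k},
and rho(k) = gamma(k) / gamma(0). Sigma^2 cancels.
  numerator   = (1)*(0.329) + (-0.014)*(-0.557) = 0.336798.
  denominator = (1)^2 + (-0.014)^2 + (0.329)^2 + (-0.557)^2 = 1.418686.
  rho(2) = 0.336798 / 1.418686 = 0.2374.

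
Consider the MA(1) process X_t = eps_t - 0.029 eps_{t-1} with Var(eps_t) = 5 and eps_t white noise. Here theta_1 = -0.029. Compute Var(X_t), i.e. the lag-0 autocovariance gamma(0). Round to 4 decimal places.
\gamma(0) = 5.0042

For an MA(q) process X_t = eps_t + sum_i theta_i eps_{t-i} with
Var(eps_t) = sigma^2, the variance is
  gamma(0) = sigma^2 * (1 + sum_i theta_i^2).
  sum_i theta_i^2 = (-0.029)^2 = 0.000841.
  gamma(0) = 5 * (1 + 0.000841) = 5 * 1.000841 = 5.004205, which rounds to 5.0042.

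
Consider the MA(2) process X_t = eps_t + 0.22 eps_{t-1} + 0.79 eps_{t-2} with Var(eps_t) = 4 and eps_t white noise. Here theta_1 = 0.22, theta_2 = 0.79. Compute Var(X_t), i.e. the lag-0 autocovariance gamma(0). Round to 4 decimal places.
\gamma(0) = 6.6900

For an MA(q) process X_t = eps_t + sum_i theta_i eps_{t-i} with
Var(eps_t) = sigma^2, the variance is
  gamma(0) = sigma^2 * (1 + sum_i theta_i^2).
  sum_i theta_i^2 = (0.22)^2 + (0.79)^2 = 0.0484 + 0.6241 = 0.6725.
  gamma(0) = 4 * (1 + 0.6725) = 4 * 1.6725 = 6.69, which rounds to 6.6900.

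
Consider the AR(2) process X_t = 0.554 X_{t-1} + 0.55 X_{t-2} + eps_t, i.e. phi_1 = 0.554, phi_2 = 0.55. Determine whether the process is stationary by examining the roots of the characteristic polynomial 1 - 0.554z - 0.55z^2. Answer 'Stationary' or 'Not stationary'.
\text{Not stationary}

The AR(p) characteristic polynomial is P(z) = 1 - 0.554z - 0.55z^2.
Stationarity requires all roots to lie outside the unit circle, i.e. |z| > 1 for every root.
Set 1 + (-0.554) z + (-0.55) z^2 = 0, i.e. a z^2 + b z + c = 0 with a = -0.55, b = -0.554, c = 1.
Discriminant D = b^2 - 4ac = (-0.554)^2 - 4*(-0.55)*1 = 0.306916 - (-2.2) = 2.506916.
D >= 0, so the roots are real: z = (-b +/- sqrt(D)) / (2a) = (0.554 +/- 1.583324) / (-1.1).
  z_1 = (0.554 + 1.583324) / (-1.1) = -1.943,   |z_1| = 1.943.
  z_2 = (0.554 - 1.583324) / (-1.1) = 0.9357,   |z_2| = 0.9357.
Moduli of all roots: 1.9430, 0.9357.
All moduli strictly greater than 1? No.
Verdict: Not stationary.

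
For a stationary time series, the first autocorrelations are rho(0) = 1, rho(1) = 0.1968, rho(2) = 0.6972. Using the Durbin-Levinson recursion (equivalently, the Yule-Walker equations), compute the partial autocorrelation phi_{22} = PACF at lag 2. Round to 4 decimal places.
\phi_{22} = 0.6850

The PACF at lag k is phi_{kk}, the last component of the solution
to the Yule-Walker system G_k phi = r_k where
  (G_k)_{ij} = rho(|i - j|), (r_k)_i = rho(i), i,j = 1..k.
Equivalently, Durbin-Levinson gives phi_{kk} iteratively:
  phi_{11} = rho(1)
  phi_{kk} = [rho(k) - sum_{j=1..k-1} phi_{k-1,j} rho(k-j)]
            / [1 - sum_{j=1..k-1} phi_{k-1,j} rho(j)],
  phi_{k,j} = phi_{k-1,j} - phi_{kk} phi_{k-1,k-j},  j = 1..k-1.
Step k = 1:
  phi_11 = rho(1) = 0.1968.
Step k = 2:
  phi_22 = [rho(2) - phi_11 rho(1)] / [1 - phi_11 rho(1)] = [0.6972 - (0.1968)(0.1968)] / [1 - (0.1968)(0.1968)]
         = 0.65846976 / 0.96126976 = 0.685.
Therefore phi_{22} = 0.6850.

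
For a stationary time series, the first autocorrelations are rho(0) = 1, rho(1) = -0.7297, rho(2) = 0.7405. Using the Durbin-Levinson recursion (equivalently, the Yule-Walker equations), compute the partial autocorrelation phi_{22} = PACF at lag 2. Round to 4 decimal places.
\phi_{22} = 0.4450

The PACF at lag k is phi_{kk}, the last component of the solution
to the Yule-Walker system G_k phi = r_k where
  (G_k)_{ij} = rho(|i - j|), (r_k)_i = rho(i), i,j = 1..k.
Equivalently, Durbin-Levinson gives phi_{kk} iteratively:
  phi_{11} = rho(1)
  phi_{kk} = [rho(k) - sum_{j=1..k-1} phi_{k-1,j} rho(k-j)]
            / [1 - sum_{j=1..k-1} phi_{k-1,j} rho(j)],
  phi_{k,j} = phi_{k-1,j} - phi_{kk} phi_{k-1,k-j},  j = 1..k-1.
Step k = 1:
  phi_11 = rho(1) = -0.7297.
Step k = 2:
  phi_22 = [rho(2) - phi_11 rho(1)] / [1 - phi_11 rho(1)] = [0.7405 - (-0.7297)(-0.7297)] / [1 - (-0.7297)(-0.7297)]
         = 0.20803791 / 0.46753791 = 0.445.
Therefore phi_{22} = 0.4450.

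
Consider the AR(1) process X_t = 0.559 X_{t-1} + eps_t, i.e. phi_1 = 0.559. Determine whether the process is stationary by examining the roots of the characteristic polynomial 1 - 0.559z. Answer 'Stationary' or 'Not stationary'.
\text{Stationary}

The AR(p) characteristic polynomial is P(z) = 1 - 0.559z.
Stationarity requires all roots to lie outside the unit circle, i.e. |z| > 1 for every root.
This is linear in z: 1 + (-0.559) z = 0  =>  z = -1/(-0.559) = 1.788909,  |z| = 1.788909.
Moduli of all roots: 1.7889.
All moduli strictly greater than 1? Yes.
Verdict: Stationary.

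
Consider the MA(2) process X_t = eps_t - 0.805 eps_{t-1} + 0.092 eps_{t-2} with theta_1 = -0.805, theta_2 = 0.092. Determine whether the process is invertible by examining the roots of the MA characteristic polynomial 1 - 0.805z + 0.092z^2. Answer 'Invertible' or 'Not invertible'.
\text{Invertible}

The MA(q) characteristic polynomial is P(z) = 1 - 0.805z + 0.092z^2.
Invertibility requires all roots to lie outside the unit circle, i.e. |z| > 1 for every root.
Set 1 + (-0.805) z + (0.092) z^2 = 0, i.e. a z^2 + b z + c = 0 with a = 0.092, b = -0.805, c = 1.
Discriminant D = b^2 - 4ac = (-0.805)^2 - 4*(0.092)*1 = 0.648025 - (0.368) = 0.280025.
D >= 0, so the roots are real: z = (-b +/- sqrt(D)) / (2a) = (0.805 +/- 0.529174) / (0.184).
  z_1 = (0.805 + 0.529174) / (0.184) = 7.2509,   |z_1| = 7.2509.
  z_2 = (0.805 - 0.529174) / (0.184) = 1.4991,   |z_2| = 1.4991.
Moduli of all roots: 7.2509, 1.4991.
All moduli strictly greater than 1? Yes.
Verdict: Invertible.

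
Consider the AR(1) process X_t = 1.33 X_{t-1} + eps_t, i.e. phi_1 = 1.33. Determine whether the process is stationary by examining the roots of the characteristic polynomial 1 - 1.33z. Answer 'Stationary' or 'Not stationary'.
\text{Not stationary}

The AR(p) characteristic polynomial is P(z) = 1 - 1.33z.
Stationarity requires all roots to lie outside the unit circle, i.e. |z| > 1 for every root.
This is linear in z: 1 + (-1.33) z = 0  =>  z = -1/(-1.33) = 0.75188,  |z| = 0.75188.
Moduli of all roots: 0.7519.
All moduli strictly greater than 1? No.
Verdict: Not stationary.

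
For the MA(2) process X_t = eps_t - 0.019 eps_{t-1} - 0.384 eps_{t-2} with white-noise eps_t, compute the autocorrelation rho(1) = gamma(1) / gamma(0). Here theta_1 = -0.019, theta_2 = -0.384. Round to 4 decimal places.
\rho(1) = -0.0102

For an MA(q) process with theta_0 = 1, the autocovariance is
  gamma(k) = sigma^2 * sum_{i=0..q-k} theta_i * theta_{i+k},
and rho(k) = gamma(k) / gamma(0). Sigma^2 cancels.
  numerator   = (1)*(-0.019) + (-0.019)*(-0.384) = -0.011704.
  denominator = (1)^2 + (-0.019)^2 + (-0.384)^2 = 1.147817.
  rho(1) = -0.011704 / 1.147817 = -0.0102.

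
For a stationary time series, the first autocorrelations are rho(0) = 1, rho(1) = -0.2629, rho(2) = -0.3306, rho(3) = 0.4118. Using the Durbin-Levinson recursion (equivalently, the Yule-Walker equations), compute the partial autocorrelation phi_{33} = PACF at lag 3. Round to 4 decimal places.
\phi_{33} = 0.2301

The PACF at lag k is phi_{kk}, the last component of the solution
to the Yule-Walker system G_k phi = r_k where
  (G_k)_{ij} = rho(|i - j|), (r_k)_i = rho(i), i,j = 1..k.
Equivalently, Durbin-Levinson gives phi_{kk} iteratively:
  phi_{11} = rho(1)
  phi_{kk} = [rho(k) - sum_{j=1..k-1} phi_{k-1,j} rho(k-j)]
            / [1 - sum_{j=1..k-1} phi_{k-1,j} rho(j)],
  phi_{k,j} = phi_{k-1,j} - phi_{kk} phi_{k-1,k-j},  j = 1..k-1.
Step k = 1:
  phi_11 = rho(1) = -0.2629.
Step k = 2:
  phi_22 = [rho(2) - phi_11 rho(1)] / [1 - phi_11 rho(1)] = [-0.3306 - (-0.2629)(-0.2629)] / [1 - (-0.2629)(-0.2629)]
         = -0.39971641 / 0.93088359 = -0.429395.
  Update: phi_21 = phi_11 - phi_22 phi_11 = -0.2629 - (-0.429395)(-0.2629) = -0.375788.
Step k = 3:
  phi_33 = [rho(3) - phi_21 rho(2) - phi_22 rho(1)] / [1 - phi_21 rho(1) - phi_22 rho(2)]
    numerator   = 0.4118 - (-0.375788)(-0.3306) - (-0.429395)(-0.2629) = 0.17467669
    denominator = 1 - (-0.375788)(-0.2629) - (-0.429395)(-0.3306) = 0.75924751
  phi_33 = 0.17467669 / 0.75924751 = 0.2301.
Therefore phi_{33} = 0.2301.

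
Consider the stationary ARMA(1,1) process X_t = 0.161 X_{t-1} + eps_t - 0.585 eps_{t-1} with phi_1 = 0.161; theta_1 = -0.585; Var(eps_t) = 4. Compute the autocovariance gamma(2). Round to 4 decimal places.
\gamma(2) = -0.2539

Multiply the model equation by X_{t-k} and take expectations. With theta_0 = psi_0 = 1 and psi_j the MA(infinity) weights, this gives
  gamma(k) - sum_i phi_i gamma(k-i) = c_k,
  c_k = sigma^2 * sum_{j=k..q} theta_j psi_{j-k}   (c_k = 0 for k > q),
using gamma(-m) = gamma(m).
psi-weights needed (psi_j = theta_j + sum_i phi_i psi_{j-i}):
  psi_1 = theta_1 + phi_1 = -0.585 + (0.161) = -0.424
Right-hand sides:
  c_0 = sigma^2 (1 + theta_1 psi_1) = 4 * (1 + (-0.585)(-0.424)) = 4 * 1.24804 = 4.99216
  c_1 = sigma^2 theta_1 = 4 * (-0.585) = -2.34
  c_2 = 0
Equations for k = 0 and k = 1 (AR order 1):
  gamma(0) = phi_1 gamma(1) + c_0
  gamma(1) = phi_1 gamma(0) + c_1
Substituting the second into the first: gamma(0) (1 - phi_1^2) = c_0 + phi_1 c_1, so
  gamma(0) = (c_0 + phi_1 c_1) / (1 - phi_1^2) = (4.99216 + (0.161)(-2.34)) / (1 - (0.161)^2) = 4.61542 / 0.974079 = 4.73824.
  gamma(1) = phi_1 gamma(0) + c_1 = (0.161)(4.73824) + (-2.34) = -1.577143.
For k = 2 (> q): gamma(2) = phi_1 gamma(1) = (0.161)(-1.577143) = -0.25392.
Therefore gamma(2) = -0.2539 (to 4 decimal places).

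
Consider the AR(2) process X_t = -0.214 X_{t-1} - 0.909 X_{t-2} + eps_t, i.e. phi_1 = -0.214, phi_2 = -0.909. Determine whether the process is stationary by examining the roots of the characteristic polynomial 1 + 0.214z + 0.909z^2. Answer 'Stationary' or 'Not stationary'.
\text{Stationary}

The AR(p) characteristic polynomial is P(z) = 1 + 0.214z + 0.909z^2.
Stationarity requires all roots to lie outside the unit circle, i.e. |z| > 1 for every root.
Set 1 + (0.214) z + (0.909) z^2 = 0, i.e. a z^2 + b z + c = 0 with a = 0.909, b = 0.214, c = 1.
Discriminant D = b^2 - 4ac = (0.214)^2 - 4*(0.909)*1 = 0.045796 - (3.636) = -3.590204.
D < 0, so the roots are the complex-conjugate pair z = (-b +/- i sqrt(-D)) / (2a) = -0.1177 +/- 1.0422i.
For a conjugate pair |z|^2 = z * conj(z) = (product of roots) = c/a = 1/(0.909) = 1.10011, so |z| = sqrt(1.10011) = 1.0489 for both roots.
Moduli of all roots: 1.0489, 1.0489.
All moduli strictly greater than 1? Yes.
Verdict: Stationary.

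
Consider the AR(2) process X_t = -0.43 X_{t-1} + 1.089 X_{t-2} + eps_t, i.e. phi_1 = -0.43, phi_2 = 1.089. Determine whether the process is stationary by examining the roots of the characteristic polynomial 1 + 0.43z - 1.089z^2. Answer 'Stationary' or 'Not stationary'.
\text{Not stationary}

The AR(p) characteristic polynomial is P(z) = 1 + 0.43z - 1.089z^2.
Stationarity requires all roots to lie outside the unit circle, i.e. |z| > 1 for every root.
Set 1 + (0.43) z + (-1.089) z^2 = 0, i.e. a z^2 + b z + c = 0 with a = -1.089, b = 0.43, c = 1.
Discriminant D = b^2 - 4ac = (0.43)^2 - 4*(-1.089)*1 = 0.1849 - (-4.356) = 4.5409.
D >= 0, so the roots are real: z = (-b +/- sqrt(D)) / (2a) = (-0.43 +/- 2.130939) / (-2.178).
  z_1 = (-0.43 + 2.130939) / (-2.178) = -0.781,   |z_1| = 0.781.
  z_2 = (-0.43 - 2.130939) / (-2.178) = 1.1758,   |z_2| = 1.1758.
Moduli of all roots: 0.7810, 1.1758.
All moduli strictly greater than 1? No.
Verdict: Not stationary.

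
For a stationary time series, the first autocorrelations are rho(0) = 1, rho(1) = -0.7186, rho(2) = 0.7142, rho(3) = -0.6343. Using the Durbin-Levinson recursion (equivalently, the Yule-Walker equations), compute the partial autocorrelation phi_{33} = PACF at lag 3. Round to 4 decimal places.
\phi_{33} = -0.0921

The PACF at lag k is phi_{kk}, the last component of the solution
to the Yule-Walker system G_k phi = r_k where
  (G_k)_{ij} = rho(|i - j|), (r_k)_i = rho(i), i,j = 1..k.
Equivalently, Durbin-Levinson gives phi_{kk} iteratively:
  phi_{11} = rho(1)
  phi_{kk} = [rho(k) - sum_{j=1..k-1} phi_{k-1,j} rho(k-j)]
            / [1 - sum_{j=1..k-1} phi_{k-1,j} rho(j)],
  phi_{k,j} = phi_{k-1,j} - phi_{kk} phi_{k-1,k-j},  j = 1..k-1.
Step k = 1:
  phi_11 = rho(1) = -0.7186.
Step k = 2:
  phi_22 = [rho(2) - phi_11 rho(1)] / [1 - phi_11 rho(1)] = [0.7142 - (-0.7186)(-0.7186)] / [1 - (-0.7186)(-0.7186)]
         = 0.19781404 / 0.48361404 = 0.409033.
  Update: phi_21 = phi_11 - phi_22 phi_11 = -0.7186 - (0.409033)(-0.7186) = -0.424669.
Step k = 3:
  phi_33 = [rho(3) - phi_21 rho(2) - phi_22 rho(1)] / [1 - phi_21 rho(1) - phi_22 rho(2)]
    numerator   = -0.6343 - (-0.424669)(0.7142) - (0.409033)(-0.7186) = -0.03707039
    denominator = 1 - (-0.424669)(-0.7186) - (0.409033)(0.7142) = 0.40270159
  phi_33 = -0.03707039 / 0.40270159 = -0.0921.
Therefore phi_{33} = -0.0921.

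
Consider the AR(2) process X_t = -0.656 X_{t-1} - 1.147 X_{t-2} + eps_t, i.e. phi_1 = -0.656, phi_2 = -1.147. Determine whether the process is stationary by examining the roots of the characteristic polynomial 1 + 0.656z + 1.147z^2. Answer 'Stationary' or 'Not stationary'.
\text{Not stationary}

The AR(p) characteristic polynomial is P(z) = 1 + 0.656z + 1.147z^2.
Stationarity requires all roots to lie outside the unit circle, i.e. |z| > 1 for every root.
Set 1 + (0.656) z + (1.147) z^2 = 0, i.e. a z^2 + b z + c = 0 with a = 1.147, b = 0.656, c = 1.
Discriminant D = b^2 - 4ac = (0.656)^2 - 4*(1.147)*1 = 0.430336 - (4.588) = -4.157664.
D < 0, so the roots are the complex-conjugate pair z = (-b +/- i sqrt(-D)) / (2a) = -0.286 +/- 0.8889i.
For a conjugate pair |z|^2 = z * conj(z) = (product of roots) = c/a = 1/(1.147) = 0.87184, so |z| = sqrt(0.87184) = 0.9337 for both roots.
Moduli of all roots: 0.9337, 0.9337.
All moduli strictly greater than 1? No.
Verdict: Not stationary.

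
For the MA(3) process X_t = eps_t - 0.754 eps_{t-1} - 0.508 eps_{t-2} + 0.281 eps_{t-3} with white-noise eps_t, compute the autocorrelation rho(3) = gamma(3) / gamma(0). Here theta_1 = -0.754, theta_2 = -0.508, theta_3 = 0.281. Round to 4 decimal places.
\rho(3) = 0.1475

For an MA(q) process with theta_0 = 1, the autocovariance is
  gamma(k) = sigma^2 * sum_{i=0..q-k} theta_i * theta_{i+k},
and rho(k) = gamma(k) / gamma(0). Sigma^2 cancels.
  numerator   = (1)*(0.281) = 0.281.
  denominator = (1)^2 + (-0.754)^2 + (-0.508)^2 + (0.281)^2 = 1.905541.
  rho(3) = 0.281 / 1.905541 = 0.1475.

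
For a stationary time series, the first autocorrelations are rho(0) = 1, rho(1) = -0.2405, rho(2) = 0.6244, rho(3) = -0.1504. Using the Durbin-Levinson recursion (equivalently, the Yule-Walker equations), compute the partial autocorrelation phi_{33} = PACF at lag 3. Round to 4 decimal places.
\phi_{33} = 0.0899

The PACF at lag k is phi_{kk}, the last component of the solution
to the Yule-Walker system G_k phi = r_k where
  (G_k)_{ij} = rho(|i - j|), (r_k)_i = rho(i), i,j = 1..k.
Equivalently, Durbin-Levinson gives phi_{kk} iteratively:
  phi_{11} = rho(1)
  phi_{kk} = [rho(k) - sum_{j=1..k-1} phi_{k-1,j} rho(k-j)]
            / [1 - sum_{j=1..k-1} phi_{k-1,j} rho(j)],
  phi_{k,j} = phi_{k-1,j} - phi_{kk} phi_{k-1,k-j},  j = 1..k-1.
Step k = 1:
  phi_11 = rho(1) = -0.2405.
Step k = 2:
  phi_22 = [rho(2) - phi_11 rho(1)] / [1 - phi_11 rho(1)] = [0.6244 - (-0.2405)(-0.2405)] / [1 - (-0.2405)(-0.2405)]
         = 0.56655975 / 0.94215975 = 0.601341.
  Update: phi_21 = phi_11 - phi_22 phi_11 = -0.2405 - (0.601341)(-0.2405) = -0.095877.
Step k = 3:
  phi_33 = [rho(3) - phi_21 rho(2) - phi_22 rho(1)] / [1 - phi_21 rho(1) - phi_22 rho(2)]
    numerator   = -0.1504 - (-0.095877)(0.6244) - (0.601341)(-0.2405) = 0.05408846
    denominator = 1 - (-0.095877)(-0.2405) - (0.601341)(0.6244) = 0.60146386
  phi_33 = 0.05408846 / 0.60146386 = 0.0899.
Therefore phi_{33} = 0.0899.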